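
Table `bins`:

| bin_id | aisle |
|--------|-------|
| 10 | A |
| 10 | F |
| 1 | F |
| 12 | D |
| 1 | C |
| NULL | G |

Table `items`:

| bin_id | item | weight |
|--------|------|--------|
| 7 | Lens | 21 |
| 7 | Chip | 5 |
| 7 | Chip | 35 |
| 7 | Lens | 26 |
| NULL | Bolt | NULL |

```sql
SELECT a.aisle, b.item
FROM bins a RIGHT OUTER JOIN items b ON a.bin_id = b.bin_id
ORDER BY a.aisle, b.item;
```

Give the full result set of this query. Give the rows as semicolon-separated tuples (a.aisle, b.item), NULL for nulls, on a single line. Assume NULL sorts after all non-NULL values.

(NULL, Bolt); (NULL, Chip); (NULL, Chip); (NULL, Lens); (NULL, Lens)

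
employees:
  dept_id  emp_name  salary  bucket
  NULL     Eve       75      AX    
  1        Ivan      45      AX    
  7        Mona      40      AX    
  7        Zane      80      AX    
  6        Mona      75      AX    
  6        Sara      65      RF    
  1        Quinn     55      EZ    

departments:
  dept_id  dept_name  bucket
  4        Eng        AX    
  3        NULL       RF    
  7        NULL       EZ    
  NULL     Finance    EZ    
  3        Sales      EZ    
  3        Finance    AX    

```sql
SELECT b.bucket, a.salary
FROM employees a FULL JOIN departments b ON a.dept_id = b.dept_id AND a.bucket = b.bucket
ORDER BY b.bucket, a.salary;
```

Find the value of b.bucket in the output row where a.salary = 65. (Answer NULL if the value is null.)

NULL

FULL OUTER JOIN keeps every row from both sides; unmatched rows get NULL for the other side's columns.
Matching on a.dept_id = b.dept_id AND a.bucket = b.bucket. A NULL in a compared column never satisfies the condition.
- a (dept_id=NULL, bucket=AX) has no partner → padded with NULL.
- a (dept_id=1, bucket=AX) has no partner → padded with NULL.
- a (dept_id=7, bucket=AX) has no partner → padded with NULL.
- a (dept_id=7, bucket=AX) has no partner → padded with NULL.
- a (dept_id=6, bucket=AX) has no partner → padded with NULL.
- a (dept_id=6, bucket=RF) has no partner → padded with NULL.
- a (dept_id=1, bucket=EZ) has no partner → padded with NULL.
- 6 row(s) from b found no a partner → padded with NULL.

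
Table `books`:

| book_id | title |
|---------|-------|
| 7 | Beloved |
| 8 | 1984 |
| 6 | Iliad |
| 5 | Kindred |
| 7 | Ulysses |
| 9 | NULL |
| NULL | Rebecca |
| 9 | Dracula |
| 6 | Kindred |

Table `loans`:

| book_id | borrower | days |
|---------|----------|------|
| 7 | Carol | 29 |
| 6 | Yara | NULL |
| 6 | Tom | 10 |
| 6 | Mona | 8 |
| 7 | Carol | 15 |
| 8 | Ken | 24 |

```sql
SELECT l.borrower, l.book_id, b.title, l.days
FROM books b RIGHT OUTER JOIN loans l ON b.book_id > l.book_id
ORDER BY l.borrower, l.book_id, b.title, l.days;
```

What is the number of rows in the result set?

23

RIGHT JOIN keeps every row from `loans`; unmatched rows get NULL for `books`'s columns.
Matching on b.book_id > l.book_id. A NULL in a compared column never satisfies the condition.
Matched pairs: 23; unmatched l rows kept: 0.
Total: 23 rows.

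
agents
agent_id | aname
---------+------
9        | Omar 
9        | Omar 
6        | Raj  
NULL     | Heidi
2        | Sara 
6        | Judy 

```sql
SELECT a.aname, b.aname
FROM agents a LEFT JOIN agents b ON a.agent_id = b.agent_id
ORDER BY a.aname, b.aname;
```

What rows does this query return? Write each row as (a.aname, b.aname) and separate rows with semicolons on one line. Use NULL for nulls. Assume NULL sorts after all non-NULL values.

LEFT JOIN keeps every row from `agents a`; unmatched rows get NULL for `agents b`'s columns.
Matching on a.agent_id = b.agent_id. A NULL in a compared column never satisfies the condition.
- a[0] agent_id=9 → 2 match(es) in b → 2 row(s).
- a[1] agent_id=9 → 2 match(es) in b → 2 row(s).
- a[2] agent_id=6 → 2 match(es) in b → 2 row(s).
- a[3] agent_id=NULL → no match; kept with NULLs on the b side.
- a[4] agent_id=2 → 1 match(es) in b → 1 row(s).
- a[5] agent_id=6 → 2 match(es) in b → 2 row(s).
After projecting and ordering:
a.aname | b.aname
Heidi | NULL
Judy | Judy
Judy | Raj
Omar | Omar
Omar | Omar
Omar | Omar
Omar | Omar
Raj | Judy
Raj | Raj
Sara | Sara

(Heidi, NULL); (Judy, Judy); (Judy, Raj); (Omar, Omar); (Omar, Omar); (Omar, Omar); (Omar, Omar); (Raj, Judy); (Raj, Raj); (Sara, Sara)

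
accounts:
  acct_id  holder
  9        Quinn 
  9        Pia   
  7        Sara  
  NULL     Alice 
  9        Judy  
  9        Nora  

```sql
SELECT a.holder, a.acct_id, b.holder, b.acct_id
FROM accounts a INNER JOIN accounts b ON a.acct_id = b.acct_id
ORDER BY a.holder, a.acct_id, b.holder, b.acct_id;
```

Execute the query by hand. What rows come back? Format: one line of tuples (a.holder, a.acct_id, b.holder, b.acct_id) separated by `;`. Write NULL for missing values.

(Judy, 9, Judy, 9); (Judy, 9, Nora, 9); (Judy, 9, Pia, 9); (Judy, 9, Quinn, 9); (Nora, 9, Judy, 9); (Nora, 9, Nora, 9); (Nora, 9, Pia, 9); (Nora, 9, Quinn, 9); (Pia, 9, Judy, 9); (Pia, 9, Nora, 9); (Pia, 9, Pia, 9); (Pia, 9, Quinn, 9); (Quinn, 9, Judy, 9); (Quinn, 9, Nora, 9); (Quinn, 9, Pia, 9); (Quinn, 9, Quinn, 9); (Sara, 7, Sara, 7)

INNER JOIN keeps only pairs where the ON condition holds.
Matching on a.acct_id = b.acct_id. A NULL in a compared column never satisfies the condition.
- acct_id=9: 4 matching b row(s), so 4 row(s) emitted.
- acct_id=9: 4 matching b row(s), so 4 row(s) emitted.
- acct_id=7: 1 matching b row(s), so 1 row(s) emitted.
- acct_id=NULL: no matching b row, dropped.
- acct_id=9: 4 matching b row(s), so 4 row(s) emitted.
- acct_id=9: 4 matching b row(s), so 4 row(s) emitted.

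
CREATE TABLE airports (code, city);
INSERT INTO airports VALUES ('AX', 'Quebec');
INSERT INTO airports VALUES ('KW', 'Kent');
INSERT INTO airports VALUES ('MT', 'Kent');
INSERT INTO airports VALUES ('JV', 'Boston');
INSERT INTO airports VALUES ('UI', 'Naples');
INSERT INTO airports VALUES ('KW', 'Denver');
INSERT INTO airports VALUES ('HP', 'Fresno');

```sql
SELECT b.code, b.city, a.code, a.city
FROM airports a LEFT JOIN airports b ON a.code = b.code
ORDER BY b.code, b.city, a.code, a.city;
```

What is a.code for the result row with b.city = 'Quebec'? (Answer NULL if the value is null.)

AX

LEFT JOIN keeps every row from `airports a`; unmatched rows get NULL for `airports b`'s columns.
Matching on a.code = b.code.
Matched pairs: 9; unmatched a rows kept: 0.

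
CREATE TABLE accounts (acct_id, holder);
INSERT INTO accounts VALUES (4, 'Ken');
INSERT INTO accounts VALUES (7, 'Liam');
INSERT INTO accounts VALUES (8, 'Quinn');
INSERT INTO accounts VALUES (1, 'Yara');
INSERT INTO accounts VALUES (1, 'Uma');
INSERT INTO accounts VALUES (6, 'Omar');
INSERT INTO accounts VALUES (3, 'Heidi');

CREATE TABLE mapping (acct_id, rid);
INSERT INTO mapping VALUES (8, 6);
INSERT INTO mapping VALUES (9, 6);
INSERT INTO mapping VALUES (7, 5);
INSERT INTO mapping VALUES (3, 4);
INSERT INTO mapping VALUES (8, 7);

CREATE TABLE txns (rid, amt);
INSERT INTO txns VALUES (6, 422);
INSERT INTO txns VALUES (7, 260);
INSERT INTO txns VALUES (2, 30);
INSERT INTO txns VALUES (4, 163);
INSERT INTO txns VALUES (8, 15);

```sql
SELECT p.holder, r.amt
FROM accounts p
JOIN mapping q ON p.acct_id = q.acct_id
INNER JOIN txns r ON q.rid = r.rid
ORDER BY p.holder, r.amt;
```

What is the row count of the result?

Joins associate left-to-right: accounts INNER JOIN mapping on acct_id gives 4 intermediate row(s).
Then INNER JOIN `txns r` on rid: keep only rows whose q.rid appears in r.
Result: 3 row(s).

3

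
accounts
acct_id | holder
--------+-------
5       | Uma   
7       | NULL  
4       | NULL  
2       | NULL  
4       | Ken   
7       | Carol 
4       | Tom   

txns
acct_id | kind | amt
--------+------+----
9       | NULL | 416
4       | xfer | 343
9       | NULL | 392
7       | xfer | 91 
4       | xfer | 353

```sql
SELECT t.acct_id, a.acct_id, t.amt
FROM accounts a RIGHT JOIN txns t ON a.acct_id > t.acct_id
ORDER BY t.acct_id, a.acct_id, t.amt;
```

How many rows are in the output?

RIGHT JOIN keeps every row from `txns`; unmatched rows get NULL for `accounts`'s columns.
Matching on a.acct_id > t.acct_id.
Matched pairs: 6; unmatched t rows kept: 3.
Total: 6 matched + 3 padded = 9 rows.

9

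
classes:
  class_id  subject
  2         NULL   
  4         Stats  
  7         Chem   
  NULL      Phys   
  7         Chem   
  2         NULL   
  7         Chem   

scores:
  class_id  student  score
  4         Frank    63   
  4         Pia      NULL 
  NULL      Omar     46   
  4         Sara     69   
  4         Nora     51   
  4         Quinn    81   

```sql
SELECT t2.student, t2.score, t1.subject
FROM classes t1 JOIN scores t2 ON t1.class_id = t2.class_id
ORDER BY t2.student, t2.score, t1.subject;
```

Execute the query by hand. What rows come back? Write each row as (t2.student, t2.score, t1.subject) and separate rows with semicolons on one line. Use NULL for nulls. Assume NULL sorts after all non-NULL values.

INNER JOIN keeps only pairs where the ON condition holds.
Matching on t1.class_id = t2.class_id. A NULL in a compared column never satisfies the condition.
Matched pairs: 5.

(Frank, 63, Stats); (Nora, 51, Stats); (Pia, NULL, Stats); (Quinn, 81, Stats); (Sara, 69, Stats)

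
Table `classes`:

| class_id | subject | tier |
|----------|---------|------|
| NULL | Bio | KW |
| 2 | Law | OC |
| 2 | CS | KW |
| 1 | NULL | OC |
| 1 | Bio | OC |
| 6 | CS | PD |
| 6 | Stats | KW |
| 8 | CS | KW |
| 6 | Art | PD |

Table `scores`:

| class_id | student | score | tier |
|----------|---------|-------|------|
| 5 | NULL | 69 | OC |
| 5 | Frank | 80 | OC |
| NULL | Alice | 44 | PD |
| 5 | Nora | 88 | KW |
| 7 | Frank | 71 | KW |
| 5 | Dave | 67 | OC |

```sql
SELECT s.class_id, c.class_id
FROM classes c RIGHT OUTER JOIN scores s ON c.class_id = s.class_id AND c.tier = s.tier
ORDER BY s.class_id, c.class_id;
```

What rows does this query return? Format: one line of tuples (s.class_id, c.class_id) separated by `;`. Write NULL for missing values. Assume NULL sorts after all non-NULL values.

(5, NULL); (5, NULL); (5, NULL); (5, NULL); (7, NULL); (NULL, NULL)

RIGHT JOIN keeps every row from `scores`; unmatched rows get NULL for `classes`'s columns.
Matching on c.class_id = s.class_id AND c.tier = s.tier. A NULL in a compared column never satisfies the condition.
- c (class_id=NULL, tier=KW) has no partner in s.
- c (class_id=2, tier=OC) has no partner in s.
- c (class_id=2, tier=KW) has no partner in s.
- c (class_id=1, tier=OC) has no partner in s.
- c (class_id=1, tier=OC) has no partner in s.
- c (class_id=6, tier=PD) has no partner in s.
- c (class_id=6, tier=KW) has no partner in s.
- c (class_id=8, tier=KW) has no partner in s.
- c (class_id=6, tier=PD) has no partner in s.
- 6 s row(s) had no c match → kept, c columns NULL.
After projecting and ordering:
s.class_id | c.class_id
5 | NULL
5 | NULL
5 | NULL
5 | NULL
7 | NULL
NULL | NULL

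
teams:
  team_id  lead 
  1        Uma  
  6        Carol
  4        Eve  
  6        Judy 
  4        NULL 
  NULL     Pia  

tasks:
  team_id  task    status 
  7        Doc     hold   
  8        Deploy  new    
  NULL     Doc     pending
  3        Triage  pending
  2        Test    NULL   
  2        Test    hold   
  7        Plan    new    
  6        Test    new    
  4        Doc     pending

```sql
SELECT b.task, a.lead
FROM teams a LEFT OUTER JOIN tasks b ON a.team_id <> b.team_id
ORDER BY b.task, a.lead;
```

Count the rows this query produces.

37

LEFT JOIN keeps every row from `teams`; unmatched rows get NULL for `tasks`'s columns.
Matching on a.team_id <> b.team_id. A NULL in a compared column never satisfies the condition.
Matched pairs: 36; unmatched a rows kept: 1.
Total: 36 matched + 1 padded = 37 rows.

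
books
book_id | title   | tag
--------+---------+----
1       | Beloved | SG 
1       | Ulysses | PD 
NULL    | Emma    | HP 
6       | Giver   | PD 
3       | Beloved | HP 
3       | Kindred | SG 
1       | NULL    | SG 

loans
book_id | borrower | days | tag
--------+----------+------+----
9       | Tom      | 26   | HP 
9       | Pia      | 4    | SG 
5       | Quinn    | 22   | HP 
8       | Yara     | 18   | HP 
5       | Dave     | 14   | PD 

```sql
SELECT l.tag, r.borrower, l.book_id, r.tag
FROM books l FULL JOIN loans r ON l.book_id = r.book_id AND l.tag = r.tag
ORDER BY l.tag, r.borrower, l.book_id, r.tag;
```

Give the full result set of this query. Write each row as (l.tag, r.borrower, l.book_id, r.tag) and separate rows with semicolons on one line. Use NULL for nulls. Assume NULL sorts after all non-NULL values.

(HP, NULL, 3, NULL); (HP, NULL, NULL, NULL); (PD, NULL, 1, NULL); (PD, NULL, 6, NULL); (SG, NULL, 1, NULL); (SG, NULL, 1, NULL); (SG, NULL, 3, NULL); (NULL, Dave, NULL, PD); (NULL, Pia, NULL, SG); (NULL, Quinn, NULL, HP); (NULL, Tom, NULL, HP); (NULL, Yara, NULL, HP)

FULL OUTER JOIN keeps every row from both sides; unmatched rows get NULL for the other side's columns.
Matching on l.book_id = r.book_id AND l.tag = r.tag. A NULL in a compared column never satisfies the condition.
- l (book_id=1, tag=SG) has no partner → padded with NULL.
- l (book_id=1, tag=PD) has no partner → padded with NULL.
- l (book_id=NULL, tag=HP) has no partner → padded with NULL.
- l (book_id=6, tag=PD) has no partner → padded with NULL.
- l (book_id=3, tag=HP) has no partner → padded with NULL.
- l (book_id=3, tag=SG) has no partner → padded with NULL.
- l (book_id=1, tag=SG) has no partner → padded with NULL.
- 5 row(s) from r found no l partner → padded with NULL.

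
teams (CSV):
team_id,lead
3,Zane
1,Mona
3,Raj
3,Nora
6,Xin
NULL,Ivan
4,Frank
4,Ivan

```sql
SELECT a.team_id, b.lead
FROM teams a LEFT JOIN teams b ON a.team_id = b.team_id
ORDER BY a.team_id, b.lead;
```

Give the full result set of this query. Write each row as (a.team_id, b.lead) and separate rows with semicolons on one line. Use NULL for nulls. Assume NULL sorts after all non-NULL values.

LEFT JOIN keeps every row from `teams a`; unmatched rows get NULL for `teams b`'s columns.
Matching on a.team_id = b.team_id. A NULL in a compared column never satisfies the condition.
Matched pairs: 15; unmatched a rows kept: 1.

(1, Mona); (3, Nora); (3, Nora); (3, Nora); (3, Raj); (3, Raj); (3, Raj); (3, Zane); (3, Zane); (3, Zane); (4, Frank); (4, Frank); (4, Ivan); (4, Ivan); (6, Xin); (NULL, NULL)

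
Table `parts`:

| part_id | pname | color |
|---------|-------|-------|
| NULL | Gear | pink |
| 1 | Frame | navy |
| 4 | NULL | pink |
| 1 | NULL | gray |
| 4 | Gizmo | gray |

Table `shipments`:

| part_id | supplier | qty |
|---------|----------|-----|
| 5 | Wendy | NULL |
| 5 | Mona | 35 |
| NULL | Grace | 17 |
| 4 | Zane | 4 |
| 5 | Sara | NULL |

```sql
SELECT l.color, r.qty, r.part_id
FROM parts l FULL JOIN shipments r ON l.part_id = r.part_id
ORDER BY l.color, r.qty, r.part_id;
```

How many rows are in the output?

FULL OUTER JOIN keeps every row from both sides; unmatched rows get NULL for the other side's columns.
Matching on l.part_id = r.part_id. A NULL in a compared column never satisfies the condition.
Matched pairs: 2; unmatched l rows kept: 3; unmatched r rows kept: 4.
Total: 2 matched + 7 padded = 9 rows.

9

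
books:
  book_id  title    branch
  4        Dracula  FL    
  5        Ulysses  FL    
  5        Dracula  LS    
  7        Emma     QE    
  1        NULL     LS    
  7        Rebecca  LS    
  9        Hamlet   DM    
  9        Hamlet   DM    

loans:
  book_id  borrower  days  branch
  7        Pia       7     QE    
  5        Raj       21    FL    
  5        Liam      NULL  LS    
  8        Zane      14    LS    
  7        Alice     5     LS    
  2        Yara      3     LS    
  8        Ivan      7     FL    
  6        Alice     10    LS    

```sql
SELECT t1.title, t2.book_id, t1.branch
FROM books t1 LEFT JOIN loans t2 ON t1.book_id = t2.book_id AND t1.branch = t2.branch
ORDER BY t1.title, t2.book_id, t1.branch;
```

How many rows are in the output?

8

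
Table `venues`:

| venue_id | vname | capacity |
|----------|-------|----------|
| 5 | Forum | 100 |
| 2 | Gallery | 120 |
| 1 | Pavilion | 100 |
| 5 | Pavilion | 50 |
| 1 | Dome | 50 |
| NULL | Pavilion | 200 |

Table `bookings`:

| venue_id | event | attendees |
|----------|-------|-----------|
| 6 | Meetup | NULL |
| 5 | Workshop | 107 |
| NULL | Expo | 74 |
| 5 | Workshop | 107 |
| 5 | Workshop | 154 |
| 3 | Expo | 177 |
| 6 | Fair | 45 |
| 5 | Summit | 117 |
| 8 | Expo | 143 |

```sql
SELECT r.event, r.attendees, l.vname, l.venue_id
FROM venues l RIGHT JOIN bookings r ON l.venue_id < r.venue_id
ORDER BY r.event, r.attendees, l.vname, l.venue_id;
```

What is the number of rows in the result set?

RIGHT JOIN keeps every row from `bookings`; unmatched rows get NULL for `venues`'s columns.
Matching on l.venue_id < r.venue_id. A NULL in a compared column never satisfies the condition.
- venue_id=5: 3 matching r row(s), so 3 row(s) emitted.
- venue_id=2: 8 matching r row(s), so 8 row(s) emitted.
- venue_id=1: 8 matching r row(s), so 8 row(s) emitted.
- venue_id=5: 3 matching r row(s), so 3 row(s) emitted.
- venue_id=1: 8 matching r row(s), so 8 row(s) emitted.
- venue_id=NULL: no matching r row.
- 1 r row(s) had no l match → kept, l columns NULL.
Total: 30 matched + 1 padded = 31 rows.

31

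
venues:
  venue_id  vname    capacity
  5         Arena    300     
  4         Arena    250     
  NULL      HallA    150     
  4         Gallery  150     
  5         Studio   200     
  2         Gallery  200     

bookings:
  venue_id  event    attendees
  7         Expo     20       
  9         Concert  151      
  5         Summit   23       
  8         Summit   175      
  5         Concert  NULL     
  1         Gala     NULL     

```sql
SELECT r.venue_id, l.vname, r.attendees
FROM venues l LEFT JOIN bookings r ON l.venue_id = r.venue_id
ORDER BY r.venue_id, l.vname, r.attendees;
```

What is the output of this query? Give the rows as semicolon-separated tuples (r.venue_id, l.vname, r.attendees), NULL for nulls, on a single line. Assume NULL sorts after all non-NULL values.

LEFT JOIN keeps every row from `venues`; unmatched rows get NULL for `bookings`'s columns.
Matching on l.venue_id = r.venue_id. A NULL in a compared column never satisfies the condition.
- l (venue_id=5) pairs with 2 row(s) of r.
- l (venue_id=4) has no partner → padded with NULL.
- l (venue_id=NULL) has no partner → padded with NULL.
- l (venue_id=4) has no partner → padded with NULL.
- l (venue_id=5) pairs with 2 row(s) of r.
- l (venue_id=2) has no partner → padded with NULL.
After projecting and ordering:
r.venue_id | l.vname | r.attendees
5 | Arena | 23
5 | Arena | NULL
5 | Studio | 23
5 | Studio | NULL
NULL | Arena | NULL
NULL | Gallery | NULL
NULL | Gallery | NULL
NULL | HallA | NULL

(5, Arena, 23); (5, Arena, NULL); (5, Studio, 23); (5, Studio, NULL); (NULL, Arena, NULL); (NULL, Gallery, NULL); (NULL, Gallery, NULL); (NULL, HallA, NULL)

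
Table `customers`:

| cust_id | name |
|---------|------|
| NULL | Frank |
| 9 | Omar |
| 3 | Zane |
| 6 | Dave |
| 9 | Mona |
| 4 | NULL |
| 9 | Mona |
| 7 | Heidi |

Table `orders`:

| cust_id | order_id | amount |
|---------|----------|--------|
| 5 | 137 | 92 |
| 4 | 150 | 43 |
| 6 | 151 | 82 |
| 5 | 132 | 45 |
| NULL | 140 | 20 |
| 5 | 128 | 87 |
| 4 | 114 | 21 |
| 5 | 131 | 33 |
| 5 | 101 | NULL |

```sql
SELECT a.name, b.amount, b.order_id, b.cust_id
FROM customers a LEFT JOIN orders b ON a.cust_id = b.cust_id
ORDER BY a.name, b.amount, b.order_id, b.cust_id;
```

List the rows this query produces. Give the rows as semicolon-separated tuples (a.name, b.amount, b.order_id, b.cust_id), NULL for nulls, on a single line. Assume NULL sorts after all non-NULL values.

(Dave, 82, 151, 6); (Frank, NULL, NULL, NULL); (Heidi, NULL, NULL, NULL); (Mona, NULL, NULL, NULL); (Mona, NULL, NULL, NULL); (Omar, NULL, NULL, NULL); (Zane, NULL, NULL, NULL); (NULL, 21, 114, 4); (NULL, 43, 150, 4)

LEFT JOIN keeps every row from `customers`; unmatched rows get NULL for `orders`'s columns.
Matching on a.cust_id = b.cust_id. A NULL in a compared column never satisfies the condition.
- a (cust_id=NULL) has no partner → padded with NULL.
- a (cust_id=9) has no partner → padded with NULL.
- a (cust_id=3) has no partner → padded with NULL.
- a (cust_id=6) pairs with 1 row(s) of b.
- a (cust_id=9) has no partner → padded with NULL.
- a (cust_id=4) pairs with 2 row(s) of b.
- a (cust_id=9) has no partner → padded with NULL.
- a (cust_id=7) has no partner → padded with NULL.
After projecting and ordering:
a.name | b.amount | b.order_id | b.cust_id
Dave | 82 | 151 | 6
Frank | NULL | NULL | NULL
Heidi | NULL | NULL | NULL
Mona | NULL | NULL | NULL
Mona | NULL | NULL | NULL
Omar | NULL | NULL | NULL
Zane | NULL | NULL | NULL
NULL | 21 | 114 | 4
NULL | 43 | 150 | 4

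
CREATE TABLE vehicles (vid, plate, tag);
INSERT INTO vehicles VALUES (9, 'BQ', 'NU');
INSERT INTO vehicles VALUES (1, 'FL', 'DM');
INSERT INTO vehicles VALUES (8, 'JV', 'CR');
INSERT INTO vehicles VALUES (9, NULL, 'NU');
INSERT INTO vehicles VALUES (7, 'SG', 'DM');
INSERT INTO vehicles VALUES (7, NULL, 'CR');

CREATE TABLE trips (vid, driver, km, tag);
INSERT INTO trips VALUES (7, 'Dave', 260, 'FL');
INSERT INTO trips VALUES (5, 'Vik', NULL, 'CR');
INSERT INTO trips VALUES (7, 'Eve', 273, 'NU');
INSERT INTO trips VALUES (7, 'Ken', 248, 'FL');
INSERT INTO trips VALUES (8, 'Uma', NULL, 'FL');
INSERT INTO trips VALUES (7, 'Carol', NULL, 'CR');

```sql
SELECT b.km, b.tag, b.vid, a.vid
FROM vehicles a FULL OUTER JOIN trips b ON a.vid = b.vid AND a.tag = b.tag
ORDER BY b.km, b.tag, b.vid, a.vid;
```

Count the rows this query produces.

11

FULL OUTER JOIN keeps every row from both sides; unmatched rows get NULL for the other side's columns.
Matching on a.vid = b.vid AND a.tag = b.tag.
- a row (vid=9, tag=NU): no match → kept, b columns NULL.
- a row (vid=1, tag=DM): no match → kept, b columns NULL.
- a row (vid=8, tag=CR): no match → kept, b columns NULL.
- a row (vid=9, tag=NU): no match → kept, b columns NULL.
- a row (vid=7, tag=DM): no match → kept, b columns NULL.
- a row (vid=7, tag=CR): matches 1 b row(s) → 1 output row(s).
- plus 5 unmatched b row(s), each kept with NULL a columns.
Total: 1 matched + 10 padded = 11 rows.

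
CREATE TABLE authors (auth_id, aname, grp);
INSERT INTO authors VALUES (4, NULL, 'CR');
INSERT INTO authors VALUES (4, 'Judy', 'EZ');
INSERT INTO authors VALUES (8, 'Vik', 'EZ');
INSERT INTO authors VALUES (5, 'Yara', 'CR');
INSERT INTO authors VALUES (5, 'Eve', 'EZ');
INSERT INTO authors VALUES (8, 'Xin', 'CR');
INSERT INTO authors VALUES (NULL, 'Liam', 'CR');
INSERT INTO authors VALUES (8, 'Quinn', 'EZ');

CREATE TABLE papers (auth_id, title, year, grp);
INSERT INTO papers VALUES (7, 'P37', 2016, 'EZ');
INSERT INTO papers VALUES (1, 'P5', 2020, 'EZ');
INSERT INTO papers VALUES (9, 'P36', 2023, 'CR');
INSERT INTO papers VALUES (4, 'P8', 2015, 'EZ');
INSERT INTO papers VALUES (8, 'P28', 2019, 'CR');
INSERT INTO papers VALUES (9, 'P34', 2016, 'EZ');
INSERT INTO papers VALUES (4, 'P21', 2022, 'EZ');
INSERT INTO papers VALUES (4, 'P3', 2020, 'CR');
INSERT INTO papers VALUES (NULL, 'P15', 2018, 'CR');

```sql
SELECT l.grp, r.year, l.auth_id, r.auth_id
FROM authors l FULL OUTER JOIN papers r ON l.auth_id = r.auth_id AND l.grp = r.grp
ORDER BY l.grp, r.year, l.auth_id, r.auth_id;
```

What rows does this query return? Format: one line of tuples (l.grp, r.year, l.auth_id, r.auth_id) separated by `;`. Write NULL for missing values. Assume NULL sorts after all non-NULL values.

(CR, 2019, 8, 8); (CR, 2020, 4, 4); (CR, NULL, 5, NULL); (CR, NULL, NULL, NULL); (EZ, 2015, 4, 4); (EZ, 2022, 4, 4); (EZ, NULL, 5, NULL); (EZ, NULL, 8, NULL); (EZ, NULL, 8, NULL); (NULL, 2016, NULL, 7); (NULL, 2016, NULL, 9); (NULL, 2018, NULL, NULL); (NULL, 2020, NULL, 1); (NULL, 2023, NULL, 9)

FULL OUTER JOIN keeps every row from both sides; unmatched rows get NULL for the other side's columns.
Matching on l.auth_id = r.auth_id AND l.grp = r.grp. A NULL in a compared column never satisfies the condition.
- l[0] auth_id=4, grp=CR → 1 match(es) in r → 1 row(s).
- l[1] auth_id=4, grp=EZ → 2 match(es) in r → 2 row(s).
- l[2] auth_id=8, grp=EZ → no match; kept with NULLs on the r side.
- l[3] auth_id=5, grp=CR → no match; kept with NULLs on the r side.
- l[4] auth_id=5, grp=EZ → no match; kept with NULLs on the r side.
- l[5] auth_id=8, grp=CR → 1 match(es) in r → 1 row(s).
- l[6] auth_id=NULL, grp=CR → no match; kept with NULLs on the r side.
- l[7] auth_id=8, grp=EZ → no match; kept with NULLs on the r side.
- 5 r row(s) had no l match → kept, l columns NULL.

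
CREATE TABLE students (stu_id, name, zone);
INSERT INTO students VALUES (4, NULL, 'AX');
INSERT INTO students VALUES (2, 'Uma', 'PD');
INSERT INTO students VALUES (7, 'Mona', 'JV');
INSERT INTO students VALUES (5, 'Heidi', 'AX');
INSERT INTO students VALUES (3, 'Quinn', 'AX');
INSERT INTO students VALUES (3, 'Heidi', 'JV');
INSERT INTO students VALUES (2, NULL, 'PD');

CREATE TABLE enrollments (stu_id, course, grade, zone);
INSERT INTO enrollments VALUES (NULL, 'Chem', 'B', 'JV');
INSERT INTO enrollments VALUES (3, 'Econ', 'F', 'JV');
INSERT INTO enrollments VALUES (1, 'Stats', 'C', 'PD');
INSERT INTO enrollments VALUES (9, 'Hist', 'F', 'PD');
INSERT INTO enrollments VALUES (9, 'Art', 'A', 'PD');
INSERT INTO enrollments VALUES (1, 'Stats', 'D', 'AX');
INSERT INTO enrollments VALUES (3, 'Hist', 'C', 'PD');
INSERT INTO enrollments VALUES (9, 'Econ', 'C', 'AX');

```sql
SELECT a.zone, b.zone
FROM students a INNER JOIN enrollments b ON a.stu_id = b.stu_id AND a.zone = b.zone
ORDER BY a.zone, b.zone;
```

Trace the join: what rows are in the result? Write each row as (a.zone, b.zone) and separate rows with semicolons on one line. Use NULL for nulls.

INNER JOIN keeps only pairs where the ON condition holds.
Matching on a.stu_id = b.stu_id AND a.zone = b.zone. A NULL in a compared column never satisfies the condition.
- a (stu_id=4, zone=AX) has no partner → excluded.
- a (stu_id=2, zone=PD) has no partner → excluded.
- a (stu_id=7, zone=JV) has no partner → excluded.
- a (stu_id=5, zone=AX) has no partner → excluded.
- a (stu_id=3, zone=AX) has no partner → excluded.
- a (stu_id=3, zone=JV) pairs with 1 row(s) of b.
- a (stu_id=2, zone=PD) has no partner → excluded.
After projecting and ordering:
a.zone | b.zone
JV | JV

(JV, JV)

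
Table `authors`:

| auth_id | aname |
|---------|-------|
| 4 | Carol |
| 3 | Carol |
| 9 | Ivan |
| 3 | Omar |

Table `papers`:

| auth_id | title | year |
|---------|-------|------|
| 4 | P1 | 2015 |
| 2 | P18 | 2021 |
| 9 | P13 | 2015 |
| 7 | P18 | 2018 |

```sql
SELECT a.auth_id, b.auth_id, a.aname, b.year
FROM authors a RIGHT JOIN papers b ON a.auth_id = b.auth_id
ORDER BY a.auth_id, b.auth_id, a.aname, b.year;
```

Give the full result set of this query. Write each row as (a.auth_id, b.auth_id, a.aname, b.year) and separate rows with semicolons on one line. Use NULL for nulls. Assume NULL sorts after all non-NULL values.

RIGHT JOIN keeps every row from `papers`; unmatched rows get NULL for `authors`'s columns.
Matching on a.auth_id = b.auth_id.
Matched pairs: 2; unmatched b rows kept: 2.

(4, 4, Carol, 2015); (9, 9, Ivan, 2015); (NULL, 2, NULL, 2021); (NULL, 7, NULL, 2018)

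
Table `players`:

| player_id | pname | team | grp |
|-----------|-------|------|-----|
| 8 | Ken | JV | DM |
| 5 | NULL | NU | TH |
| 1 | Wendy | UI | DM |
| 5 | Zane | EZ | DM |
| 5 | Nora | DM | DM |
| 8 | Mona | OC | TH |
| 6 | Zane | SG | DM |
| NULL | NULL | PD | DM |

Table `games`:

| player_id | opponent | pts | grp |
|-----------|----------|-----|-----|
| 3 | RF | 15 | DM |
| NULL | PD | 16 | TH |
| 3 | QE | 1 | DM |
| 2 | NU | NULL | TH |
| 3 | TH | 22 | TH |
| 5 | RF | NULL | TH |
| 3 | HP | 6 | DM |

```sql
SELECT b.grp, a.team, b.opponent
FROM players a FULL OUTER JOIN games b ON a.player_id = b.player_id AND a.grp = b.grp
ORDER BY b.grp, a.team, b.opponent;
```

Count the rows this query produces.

14

FULL OUTER JOIN keeps every row from both sides; unmatched rows get NULL for the other side's columns.
Matching on a.player_id = b.player_id AND a.grp = b.grp. A NULL in a compared column never satisfies the condition.
- player_id=8, grp=DM: no b row matches, row kept with b columns NULL.
- player_id=5, grp=TH: 1 matching b row(s), so 1 row(s) emitted.
- player_id=1, grp=DM: no b row matches, row kept with b columns NULL.
- player_id=5, grp=DM: no b row matches, row kept with b columns NULL.
- player_id=5, grp=DM: no b row matches, row kept with b columns NULL.
- player_id=8, grp=TH: no b row matches, row kept with b columns NULL.
- player_id=6, grp=DM: no b row matches, row kept with b columns NULL.
- player_id=NULL, grp=DM: no b row matches, row kept with b columns NULL.
- 6 row(s) from b found no a partner → padded with NULL.
Total: 1 matched + 13 padded = 14 rows.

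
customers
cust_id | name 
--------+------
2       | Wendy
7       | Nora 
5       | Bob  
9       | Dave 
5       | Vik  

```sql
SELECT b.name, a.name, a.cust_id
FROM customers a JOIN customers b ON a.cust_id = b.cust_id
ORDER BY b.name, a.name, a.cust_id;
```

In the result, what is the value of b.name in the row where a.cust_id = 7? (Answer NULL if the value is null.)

Nora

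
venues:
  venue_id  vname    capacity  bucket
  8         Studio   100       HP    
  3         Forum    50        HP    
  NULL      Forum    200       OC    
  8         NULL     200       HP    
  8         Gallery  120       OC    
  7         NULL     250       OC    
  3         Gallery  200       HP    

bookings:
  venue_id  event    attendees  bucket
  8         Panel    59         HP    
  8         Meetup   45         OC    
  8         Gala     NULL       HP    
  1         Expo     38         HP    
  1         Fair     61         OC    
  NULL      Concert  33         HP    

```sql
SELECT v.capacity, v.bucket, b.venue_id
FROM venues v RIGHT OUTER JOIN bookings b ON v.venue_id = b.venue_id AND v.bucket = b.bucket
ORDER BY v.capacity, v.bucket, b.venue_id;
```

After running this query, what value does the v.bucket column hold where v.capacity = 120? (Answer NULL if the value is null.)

RIGHT JOIN keeps every row from `bookings`; unmatched rows get NULL for `venues`'s columns.
Matching on v.venue_id = b.venue_id AND v.bucket = b.bucket. A NULL in a compared column never satisfies the condition.
Matched pairs: 5; unmatched b rows kept: 3.

OC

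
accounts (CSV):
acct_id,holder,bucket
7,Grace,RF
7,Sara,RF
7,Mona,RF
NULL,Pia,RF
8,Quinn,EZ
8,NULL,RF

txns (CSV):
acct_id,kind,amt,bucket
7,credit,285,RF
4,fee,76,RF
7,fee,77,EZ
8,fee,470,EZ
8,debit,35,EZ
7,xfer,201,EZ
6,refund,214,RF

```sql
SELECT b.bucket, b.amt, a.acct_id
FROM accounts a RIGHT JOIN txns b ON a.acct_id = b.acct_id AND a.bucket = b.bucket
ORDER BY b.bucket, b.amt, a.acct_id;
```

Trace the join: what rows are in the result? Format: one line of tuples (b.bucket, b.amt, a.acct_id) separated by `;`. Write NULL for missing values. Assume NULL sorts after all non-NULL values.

RIGHT JOIN keeps every row from `txns`; unmatched rows get NULL for `accounts`'s columns.
Matching on a.acct_id = b.acct_id AND a.bucket = b.bucket. A NULL in a compared column never satisfies the condition.
Matched pairs: 5; unmatched b rows kept: 4.

(EZ, 35, 8); (EZ, 77, NULL); (EZ, 201, NULL); (EZ, 470, 8); (RF, 76, NULL); (RF, 214, NULL); (RF, 285, 7); (RF, 285, 7); (RF, 285, 7)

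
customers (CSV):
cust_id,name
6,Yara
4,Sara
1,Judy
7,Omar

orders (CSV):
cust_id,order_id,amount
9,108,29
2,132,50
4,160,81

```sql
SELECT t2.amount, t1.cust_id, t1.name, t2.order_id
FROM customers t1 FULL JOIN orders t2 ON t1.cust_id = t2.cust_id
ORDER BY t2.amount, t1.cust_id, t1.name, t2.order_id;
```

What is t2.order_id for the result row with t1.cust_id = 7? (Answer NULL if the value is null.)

FULL OUTER JOIN keeps every row from both sides; unmatched rows get NULL for the other side's columns.
Matching on t1.cust_id = t2.cust_id.
- t1 row (cust_id=6): no match → kept, t2 columns NULL.
- t1 row (cust_id=4): matches 1 t2 row(s) → 1 output row(s).
- t1 row (cust_id=1): no match → kept, t2 columns NULL.
- t1 row (cust_id=7): no match → kept, t2 columns NULL.
- 2 row(s) from t2 found no t1 partner → padded with NULL.

NULL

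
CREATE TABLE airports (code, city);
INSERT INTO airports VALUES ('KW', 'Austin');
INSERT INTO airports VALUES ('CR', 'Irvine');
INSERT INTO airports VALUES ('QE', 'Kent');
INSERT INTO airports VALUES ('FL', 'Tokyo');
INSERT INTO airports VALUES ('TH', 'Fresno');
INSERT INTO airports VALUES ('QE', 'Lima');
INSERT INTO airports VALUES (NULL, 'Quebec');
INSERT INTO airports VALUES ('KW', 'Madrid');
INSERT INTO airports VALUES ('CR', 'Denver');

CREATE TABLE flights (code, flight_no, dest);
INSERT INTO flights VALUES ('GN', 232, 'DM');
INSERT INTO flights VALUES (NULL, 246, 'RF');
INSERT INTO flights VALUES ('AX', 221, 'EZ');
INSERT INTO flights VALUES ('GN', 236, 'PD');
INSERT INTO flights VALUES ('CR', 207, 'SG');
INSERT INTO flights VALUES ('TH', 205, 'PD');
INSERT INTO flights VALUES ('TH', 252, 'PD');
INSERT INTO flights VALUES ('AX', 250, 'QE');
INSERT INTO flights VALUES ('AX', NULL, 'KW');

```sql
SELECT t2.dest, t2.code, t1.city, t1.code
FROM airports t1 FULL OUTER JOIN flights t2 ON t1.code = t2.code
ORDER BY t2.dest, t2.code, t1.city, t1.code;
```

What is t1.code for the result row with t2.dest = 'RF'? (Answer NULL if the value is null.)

NULL

FULL OUTER JOIN keeps every row from both sides; unmatched rows get NULL for the other side's columns.
Matching on t1.code = t2.code. A NULL in a compared column never satisfies the condition.
- t1 (code=KW) has no partner → padded with NULL.
- t1 (code=CR) pairs with 1 row(s) of t2.
- t1 (code=QE) has no partner → padded with NULL.
- t1 (code=FL) has no partner → padded with NULL.
- t1 (code=TH) pairs with 2 row(s) of t2.
- t1 (code=QE) has no partner → padded with NULL.
- t1 (code=NULL) has no partner → padded with NULL.
- t1 (code=KW) has no partner → padded with NULL.
- t1 (code=CR) pairs with 1 row(s) of t2.
- 6 t2 row(s) had no t1 match → kept, t1 columns NULL.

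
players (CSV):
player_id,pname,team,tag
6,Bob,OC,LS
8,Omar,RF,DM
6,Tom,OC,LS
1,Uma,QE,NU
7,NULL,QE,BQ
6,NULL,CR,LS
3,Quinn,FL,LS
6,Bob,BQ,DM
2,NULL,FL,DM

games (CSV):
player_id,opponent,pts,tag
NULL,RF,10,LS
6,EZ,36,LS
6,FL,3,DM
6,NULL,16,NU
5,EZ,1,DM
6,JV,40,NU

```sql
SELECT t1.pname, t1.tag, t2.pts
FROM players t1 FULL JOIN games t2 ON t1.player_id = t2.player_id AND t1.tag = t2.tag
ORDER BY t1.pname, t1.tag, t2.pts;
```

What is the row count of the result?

FULL OUTER JOIN keeps every row from both sides; unmatched rows get NULL for the other side's columns.
Matching on t1.player_id = t2.player_id AND t1.tag = t2.tag. A NULL in a compared column never satisfies the condition.
Matched pairs: 4; unmatched t1 rows kept: 5; unmatched t2 rows kept: 4.
Total: 4 matched + 9 padded = 13 rows.

13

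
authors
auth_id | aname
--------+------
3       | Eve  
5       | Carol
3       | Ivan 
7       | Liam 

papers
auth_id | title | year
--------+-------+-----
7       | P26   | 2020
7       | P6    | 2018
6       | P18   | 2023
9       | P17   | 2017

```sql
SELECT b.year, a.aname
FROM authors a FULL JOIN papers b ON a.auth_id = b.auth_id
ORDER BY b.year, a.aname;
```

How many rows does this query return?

FULL OUTER JOIN keeps every row from both sides; unmatched rows get NULL for the other side's columns.
Matching on a.auth_id = b.auth_id.
- a row (auth_id=3): no match → kept, b columns NULL.
- a row (auth_id=5): no match → kept, b columns NULL.
- a row (auth_id=3): no match → kept, b columns NULL.
- a row (auth_id=7): matches 2 b row(s) → 2 output row(s).
- 2 row(s) from b found no a partner → padded with NULL.
Total: 2 matched + 5 padded = 7 rows.

7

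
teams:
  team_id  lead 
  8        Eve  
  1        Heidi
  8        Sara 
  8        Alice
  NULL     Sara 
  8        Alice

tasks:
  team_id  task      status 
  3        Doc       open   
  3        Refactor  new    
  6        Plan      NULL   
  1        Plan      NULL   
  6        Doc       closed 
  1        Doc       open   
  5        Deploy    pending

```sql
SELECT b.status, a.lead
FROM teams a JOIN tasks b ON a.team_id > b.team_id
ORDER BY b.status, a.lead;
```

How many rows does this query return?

INNER JOIN keeps only pairs where the ON condition holds.
Matching on a.team_id > b.team_id. A NULL in a compared column never satisfies the condition.
Matched pairs: 28.
Total: 28 rows.

28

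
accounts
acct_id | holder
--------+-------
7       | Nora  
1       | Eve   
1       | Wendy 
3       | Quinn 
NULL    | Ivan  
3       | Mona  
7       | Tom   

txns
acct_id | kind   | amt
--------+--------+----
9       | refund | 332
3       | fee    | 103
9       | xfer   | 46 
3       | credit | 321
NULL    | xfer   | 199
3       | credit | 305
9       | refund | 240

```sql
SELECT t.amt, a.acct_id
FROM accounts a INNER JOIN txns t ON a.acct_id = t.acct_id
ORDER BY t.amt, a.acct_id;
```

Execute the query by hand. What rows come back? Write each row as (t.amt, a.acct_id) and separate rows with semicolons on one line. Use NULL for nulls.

(103, 3); (103, 3); (305, 3); (305, 3); (321, 3); (321, 3)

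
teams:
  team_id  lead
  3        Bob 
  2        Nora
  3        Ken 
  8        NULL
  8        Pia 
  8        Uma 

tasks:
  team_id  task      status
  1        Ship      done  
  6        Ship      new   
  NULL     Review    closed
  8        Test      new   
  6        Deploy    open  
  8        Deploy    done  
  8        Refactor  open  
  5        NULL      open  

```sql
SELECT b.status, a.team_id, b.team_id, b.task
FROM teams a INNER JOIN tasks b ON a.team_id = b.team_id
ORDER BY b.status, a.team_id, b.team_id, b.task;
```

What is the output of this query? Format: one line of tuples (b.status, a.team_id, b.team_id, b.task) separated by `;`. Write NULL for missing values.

(done, 8, 8, Deploy); (done, 8, 8, Deploy); (done, 8, 8, Deploy); (new, 8, 8, Test); (new, 8, 8, Test); (new, 8, 8, Test); (open, 8, 8, Refactor); (open, 8, 8, Refactor); (open, 8, 8, Refactor)

INNER JOIN keeps only pairs where the ON condition holds.
Matching on a.team_id = b.team_id. A NULL in a compared column never satisfies the condition.
Matched pairs: 9.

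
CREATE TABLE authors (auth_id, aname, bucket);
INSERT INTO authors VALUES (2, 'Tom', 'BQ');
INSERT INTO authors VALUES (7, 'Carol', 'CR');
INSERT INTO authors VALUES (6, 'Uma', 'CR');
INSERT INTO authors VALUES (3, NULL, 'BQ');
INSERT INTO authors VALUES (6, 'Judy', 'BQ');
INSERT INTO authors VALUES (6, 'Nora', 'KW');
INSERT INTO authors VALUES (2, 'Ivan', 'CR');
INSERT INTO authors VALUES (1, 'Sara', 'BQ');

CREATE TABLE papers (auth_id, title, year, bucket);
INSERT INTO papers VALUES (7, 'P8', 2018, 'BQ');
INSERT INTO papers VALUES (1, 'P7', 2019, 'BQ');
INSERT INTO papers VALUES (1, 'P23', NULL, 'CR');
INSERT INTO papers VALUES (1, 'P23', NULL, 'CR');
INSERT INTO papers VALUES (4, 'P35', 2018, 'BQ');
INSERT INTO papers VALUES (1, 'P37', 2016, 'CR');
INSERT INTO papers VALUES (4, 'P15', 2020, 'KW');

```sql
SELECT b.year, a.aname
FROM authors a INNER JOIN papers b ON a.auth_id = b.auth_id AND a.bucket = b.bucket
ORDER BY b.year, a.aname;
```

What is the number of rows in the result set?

INNER JOIN keeps only pairs where the ON condition holds.
Matching on a.auth_id = b.auth_id AND a.bucket = b.bucket.
Matched pairs: 1.
Total: 1 rows.

1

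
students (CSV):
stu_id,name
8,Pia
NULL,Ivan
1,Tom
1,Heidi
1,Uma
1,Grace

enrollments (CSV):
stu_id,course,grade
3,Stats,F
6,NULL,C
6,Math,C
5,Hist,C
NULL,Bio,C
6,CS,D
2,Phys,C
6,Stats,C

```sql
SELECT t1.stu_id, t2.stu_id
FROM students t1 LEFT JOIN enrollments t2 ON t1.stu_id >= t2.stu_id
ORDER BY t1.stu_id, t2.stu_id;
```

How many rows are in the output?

LEFT JOIN keeps every row from `students`; unmatched rows get NULL for `enrollments`'s columns.
Matching on t1.stu_id >= t2.stu_id. A NULL in a compared column never satisfies the condition.
- t1 (stu_id=8) pairs with 7 row(s) of t2.
- t1 (stu_id=NULL) has no partner → padded with NULL.
- t1 (stu_id=1) has no partner → padded with NULL.
- t1 (stu_id=1) has no partner → padded with NULL.
- t1 (stu_id=1) has no partner → padded with NULL.
- t1 (stu_id=1) has no partner → padded with NULL.
Total: 7 matched + 5 padded = 12 rows.

12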